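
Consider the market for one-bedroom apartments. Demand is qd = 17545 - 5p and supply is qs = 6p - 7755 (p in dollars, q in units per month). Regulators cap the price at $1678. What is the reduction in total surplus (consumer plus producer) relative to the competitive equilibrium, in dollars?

Equilibrium: 17545 - 5p = 6p - 7755, so 25300 = 11p and p* = 2300, q* = 6045.
The ceiling of 1678 is below the equilibrium price 2300, so it binds.
At p = 1678: qd = 17545 - 5·1678 = 9155 and qs = 6·1678 - 7755 = 2313.
Quantity traded falls to 2313. At q = 2313 the demand price is (17545 - 2313)/5 = 3046.4 and the supply price is (7755 + 2313)/6 = 1678.
Deadweight loss = ½ · (3046.4 - 1678) · (6045 - 2313) = ½ · 1368.4 · 3732 = 2553434.4.

2553434.4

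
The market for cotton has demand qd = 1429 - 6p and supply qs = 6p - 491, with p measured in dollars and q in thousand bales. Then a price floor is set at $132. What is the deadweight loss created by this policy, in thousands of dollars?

0

In a free market, 1429 - 6p = 6p - 491 gives the equilibrium p* = 160, q* = 469.
The floor of 132 is below the equilibrium price 160, so it is not binding; the market clears at p* = 160, q* = 469.
Since the control does not bind, no trades are prevented and deadweight loss is zero.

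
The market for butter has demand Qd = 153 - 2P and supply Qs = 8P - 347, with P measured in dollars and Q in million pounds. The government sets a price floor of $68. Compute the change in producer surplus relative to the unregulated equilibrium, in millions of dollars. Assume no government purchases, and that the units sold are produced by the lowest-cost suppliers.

Without the control the market clears where 153 - 2P = 8P - 347, i.e. P* = 50 and Q* = 53.
The floor of 68 is above the equilibrium price 50, so it binds.
At P = 68: Qd = 153 - 2·68 = 17 and Qs = 8·68 - 347 = 197.
Producer surplus without the control is ½ · (50 - 43.375) · 53 = 175.5625.
With the floor, 17 units are sold at 68. The supply price at Q = 17 is 45.5, so PS = ½ · [(68 - 43.375) + (68 - 45.5)] · 17 = 400.5625.
Change in producer surplus = 400.5625 - 175.5625 = 225.

225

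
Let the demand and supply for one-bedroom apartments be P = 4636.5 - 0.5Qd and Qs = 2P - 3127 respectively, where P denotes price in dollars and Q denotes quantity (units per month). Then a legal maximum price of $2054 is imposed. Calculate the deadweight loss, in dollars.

Rearranging demand gives Qd = 9273 - 2P. Setting quantity demanded equal to quantity supplied, 9273 - 2P = 2P - 3127, gives P* = 3100 and Q* = 3073.
Since 2054 < 3100, the ceiling is binding.
At P = 2054: Qd = 9273 - 2·2054 = 5165 and Qs = 2·2054 - 3127 = 981.
Quantity traded falls to 981. At Q = 981 the demand price is (9273 - 981)/2 = 4146 and the supply price is (3127 + 981)/2 = 2054.
Deadweight loss = ½ · (4146 - 2054) · (3073 - 981) = ½ · 2092 · 2092 = 2188232.

2188232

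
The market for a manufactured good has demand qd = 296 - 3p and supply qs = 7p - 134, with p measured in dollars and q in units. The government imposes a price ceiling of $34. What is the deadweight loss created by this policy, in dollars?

945

In a free market, 296 - 3p = 7p - 134 gives the equilibrium p* = 43, q* = 167.
Since 34 < 43, the ceiling is binding.
At p = 34: qd = 296 - 3·34 = 194 and qs = 7·34 - 134 = 104.
Quantity traded falls to 104. At q = 104 the demand price is (296 - 104)/3 = 64 and the supply price is (134 + 104)/7 = 34.
Deadweight loss = ½ · (64 - 34) · (167 - 104) = ½ · 30 · 63 = 945.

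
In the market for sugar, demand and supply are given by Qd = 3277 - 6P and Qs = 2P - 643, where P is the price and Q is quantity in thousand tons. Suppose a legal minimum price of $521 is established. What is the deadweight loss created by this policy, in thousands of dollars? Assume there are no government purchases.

In a free market, 3277 - 6P = 2P - 643 gives the equilibrium P* = 490, Q* = 337.
Because the floor (521) lies above the market-clearing price, it is binding.
At P = 521: Qd = 3277 - 6·521 = 151 and Qs = 2·521 - 643 = 399.
Quantity traded falls to 151. At Q = 151 the demand price is (3277 - 151)/6 = 521 and the supply price is (643 + 151)/2 = 397.
Deadweight loss = ½ · (521 - 397) · (337 - 151) = ½ · 124 · 186 = 11532.

11532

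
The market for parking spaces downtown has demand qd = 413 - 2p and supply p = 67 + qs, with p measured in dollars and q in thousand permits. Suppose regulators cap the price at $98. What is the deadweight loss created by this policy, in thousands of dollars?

Rearranging supply gives qs = p - 67. Equilibrium: 413 - 2p = p - 67, so 480 = 3p and p* = 160, q* = 93.
Because the ceiling (98) lies below the market-clearing price, it is binding.
At p = 98: qd = 413 - 2·98 = 217 and qs = 98 - 67 = 31.
Quantity traded falls to 31. At q = 31 the demand price is (413 - 31)/2 = 191 and the supply price is 67 + 31 = 98.
Deadweight loss = ½ · (191 - 98) · (93 - 31) = ½ · 93 · 62 = 2883.

2883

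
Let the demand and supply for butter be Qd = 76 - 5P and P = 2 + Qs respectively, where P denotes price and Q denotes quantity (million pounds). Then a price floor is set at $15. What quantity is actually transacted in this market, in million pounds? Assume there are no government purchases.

1

Rearranging supply gives Qs = P - 2. Equilibrium: 76 - 5P = P - 2, so 78 = 6P and P* = 13, Q* = 11.
Since 15 > 13, the floor is binding.
At P = 15: Qd = 76 - 5·15 = 1 and Qs = 15 - 2 = 13.
The quantity actually transacted is the short side, demand: 1.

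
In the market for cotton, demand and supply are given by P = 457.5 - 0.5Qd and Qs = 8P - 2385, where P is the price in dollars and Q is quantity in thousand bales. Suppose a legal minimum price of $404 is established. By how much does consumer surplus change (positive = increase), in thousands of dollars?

Rearranging demand gives Qd = 915 - 2P. In a free market, 915 - 2P = 8P - 2385 gives the equilibrium P* = 330, Q* = 255.
Since 404 > 330, the floor is binding.
At P = 404: Qd = 915 - 2·404 = 107 and Qs = 8·404 - 2385 = 847.
Consumer surplus without the control is ½ · (457.5 - 330) · 255 = 16256.25.
With the floor, consumers buy 107 units at 404, so CS = ½ · (457.5 - 404) · 107 = 2862.25.
Change in consumer surplus = 2862.25 - 16256.25 = -13394.

-13394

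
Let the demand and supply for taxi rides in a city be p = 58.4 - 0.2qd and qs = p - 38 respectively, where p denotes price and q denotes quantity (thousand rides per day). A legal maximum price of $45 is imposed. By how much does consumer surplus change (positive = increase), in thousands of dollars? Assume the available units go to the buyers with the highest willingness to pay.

60

Rearranging demand gives qd = 292 - 5p. Equilibrium: 292 - 5p = p - 38, so 330 = 6p and p* = 55, q* = 17.
Because the ceiling (45) lies below the market-clearing price, it is binding.
At p = 45: qd = 292 - 5·45 = 67 and qs = 45 - 38 = 7.
Consumer surplus without the control is ½ · (58.4 - 55) · 17 = 28.9.
With the ceiling, 7 units are sold at 45 (assume they go to the highest-value buyers). The demand price at q = 7 is 57, so CS = ½ · [(58.4 - 45) + (57 - 45)] · 7 = 88.9.
Change in consumer surplus = 88.9 - 28.9 = 60.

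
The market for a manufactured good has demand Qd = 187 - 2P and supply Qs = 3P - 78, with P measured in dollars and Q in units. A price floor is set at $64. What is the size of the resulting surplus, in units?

55

Without the control the market clears where 187 - 2P = 3P - 78, i.e. P* = 53 and Q* = 81.
The floor of 64 is above the equilibrium price 53, so it binds.
At P = 64: Qd = 187 - 2·64 = 59 and Qs = 3·64 - 78 = 114.
Surplus = Qs - Qd = 114 - 59 = 55.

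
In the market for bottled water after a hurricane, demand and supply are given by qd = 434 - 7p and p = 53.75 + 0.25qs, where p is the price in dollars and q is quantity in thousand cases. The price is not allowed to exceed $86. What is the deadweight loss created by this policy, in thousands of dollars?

Rearranging supply gives qs = 4p - 215. In a free market, 434 - 7p = 4p - 215 gives the equilibrium p* = 59, q* = 21.
The ceiling of 86 is above the equilibrium price 59, so it is not binding; the market clears at p* = 59, q* = 21.
Since the control does not bind, no trades are prevented and deadweight loss is zero.

0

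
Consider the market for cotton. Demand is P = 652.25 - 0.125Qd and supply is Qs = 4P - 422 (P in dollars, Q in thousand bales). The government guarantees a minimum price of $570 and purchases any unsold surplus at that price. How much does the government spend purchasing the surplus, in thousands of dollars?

684000

Rearranging demand gives Qd = 5218 - 8P. Setting quantity demanded equal to quantity supplied, 5218 - 8P = 4P - 422, gives P* = 470 and Q* = 1458.
Because the floor (570) lies above the market-clearing price, it is binding.
At P = 570: Qd = 5218 - 8·570 = 658 and Qs = 4·570 - 422 = 1858.
Surplus = Qs - Qd = 1200.
Government expenditure = surplus × support price = 1200 × 570 = 684000.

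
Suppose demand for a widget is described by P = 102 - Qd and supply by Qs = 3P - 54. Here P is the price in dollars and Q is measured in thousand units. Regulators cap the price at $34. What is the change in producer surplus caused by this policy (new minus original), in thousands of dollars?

Rearranging demand gives Qd = 102 - P. Equilibrium: 102 - P = 3P - 54, so 156 = 4P and P* = 39, Q* = 63.
Since 34 < 39, the ceiling is binding.
At P = 34: Qd = 102 - 34 = 68 and Qs = 3·34 - 54 = 48.
Producer surplus without the control is ½ · (39 - 18) · 63 = 661.5.
With the ceiling, producers sell 48 units at 34, so PS = ½ · (34 - 18) · 48 = 384.
Change in producer surplus = 384 - 661.5 = -277.5.

-277.5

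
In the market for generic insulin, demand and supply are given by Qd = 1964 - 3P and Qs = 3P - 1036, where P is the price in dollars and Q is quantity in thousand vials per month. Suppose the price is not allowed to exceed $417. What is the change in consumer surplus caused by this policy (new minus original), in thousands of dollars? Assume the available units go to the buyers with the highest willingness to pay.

7511.5

Setting quantity demanded equal to quantity supplied, 1964 - 3P = 3P - 1036, gives P* = 500 and Q* = 464.
Since 417 < 500, the ceiling is binding.
At P = 417: Qd = 1964 - 3·417 = 713 and Qs = 3·417 - 1036 = 215.
Consumer surplus without the control is ½ · (1964/3 - 500) · 464 = 107648/3.
With the ceiling, 215 units are sold at 417 (assume they go to the highest-value buyers). The demand price at Q = 215 is 583, so CS = ½ · [(1964/3 - 417) + (583 - 417)] · 215 = 260365/6.
Change in consumer surplus = 260365/6 - 107648/3 = 7511.5.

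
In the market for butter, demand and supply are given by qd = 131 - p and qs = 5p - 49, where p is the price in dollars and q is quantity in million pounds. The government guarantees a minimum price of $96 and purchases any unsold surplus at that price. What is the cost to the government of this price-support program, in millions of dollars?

38016

Without the control the market clears where 131 - p = 5p - 49, i.e. p* = 30 and q* = 101.
Because the floor (96) lies above the market-clearing price, it is binding.
At p = 96: qd = 131 - 96 = 35 and qs = 5·96 - 49 = 431.
Surplus = qs - qd = 396.
Government expenditure = surplus × support price = 396 × 96 = 38016.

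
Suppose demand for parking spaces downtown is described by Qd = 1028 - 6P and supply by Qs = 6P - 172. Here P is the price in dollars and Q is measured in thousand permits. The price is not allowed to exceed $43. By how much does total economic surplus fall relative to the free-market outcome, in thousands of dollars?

Equilibrium: 1028 - 6P = 6P - 172, so 1200 = 12P and P* = 100, Q* = 428.
Because the ceiling (43) lies below the market-clearing price, it is binding.
At P = 43: Qd = 1028 - 6·43 = 770 and Qs = 6·43 - 172 = 86.
Quantity traded falls to 86. At Q = 86 the demand price is (1028 - 86)/6 = 157 and the supply price is (172 + 86)/6 = 43.
Deadweight loss = ½ · (157 - 43) · (428 - 86) = ½ · 114 · 342 = 19494.

19494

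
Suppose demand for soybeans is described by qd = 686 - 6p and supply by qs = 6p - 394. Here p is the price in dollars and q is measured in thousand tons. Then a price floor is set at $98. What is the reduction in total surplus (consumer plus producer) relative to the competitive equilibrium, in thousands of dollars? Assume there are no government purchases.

Without the control the market clears where 686 - 6p = 6p - 394, i.e. p* = 90 and q* = 146.
The floor of 98 is above the equilibrium price 90, so it binds.
At p = 98: qd = 686 - 6·98 = 98 and qs = 6·98 - 394 = 194.
Quantity traded falls to 98. At q = 98 the demand price is (686 - 98)/6 = 98 and the supply price is (394 + 98)/6 = 82.
Deadweight loss = ½ · (98 - 82) · (146 - 98) = ½ · 16 · 48 = 384.

384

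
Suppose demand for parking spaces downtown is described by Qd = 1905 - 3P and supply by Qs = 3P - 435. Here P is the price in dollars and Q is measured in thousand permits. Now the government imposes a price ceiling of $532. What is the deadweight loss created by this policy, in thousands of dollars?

Without the control the market clears where 1905 - 3P = 3P - 435, i.e. P* = 390 and Q* = 735.
The ceiling of 532 is above the equilibrium price 390, so it is not binding; the market clears at P* = 390, Q* = 735.
Since the control does not bind, no trades are prevented and deadweight loss is zero.

0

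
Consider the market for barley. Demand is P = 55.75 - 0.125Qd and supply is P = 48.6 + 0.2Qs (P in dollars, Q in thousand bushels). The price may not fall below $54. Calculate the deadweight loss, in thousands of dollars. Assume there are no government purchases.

Rearranging demand gives Qd = 446 - 8P; rearranging supply gives Qs = 5P - 243. In a free market, 446 - 8P = 5P - 243 gives the equilibrium P* = 53, Q* = 22.
Because the floor (54) lies above the market-clearing price, it is binding.
At P = 54: Qd = 446 - 8·54 = 14 and Qs = 5·54 - 243 = 27.
Quantity traded falls to 14. At Q = 14 the demand price is (446 - 14)/8 = 54 and the supply price is (243 + 14)/5 = 51.4.
Deadweight loss = ½ · (54 - 51.4) · (22 - 14) = ½ · 2.6 · 8 = 10.4.

10.4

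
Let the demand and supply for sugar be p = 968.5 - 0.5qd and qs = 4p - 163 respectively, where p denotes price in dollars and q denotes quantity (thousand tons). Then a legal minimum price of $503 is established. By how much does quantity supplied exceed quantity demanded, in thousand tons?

Rearranging demand gives qd = 1937 - 2p. Setting quantity demanded equal to quantity supplied, 1937 - 2p = 4p - 163, gives p* = 350 and q* = 1237.
Because the floor (503) lies above the market-clearing price, it is binding.
At p = 503: qd = 1937 - 2·503 = 931 and qs = 4·503 - 163 = 1849.
Surplus = qs - qd = 1849 - 931 = 918.

918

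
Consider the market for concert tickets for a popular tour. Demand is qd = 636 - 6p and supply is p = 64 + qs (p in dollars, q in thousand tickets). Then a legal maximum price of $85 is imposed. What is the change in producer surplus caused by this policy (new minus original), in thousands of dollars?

Rearranging supply gives qs = p - 64. Equilibrium: 636 - 6p = p - 64, so 700 = 7p and p* = 100, q* = 36.
The ceiling of 85 is below the equilibrium price 100, so it binds.
At p = 85: qd = 636 - 6·85 = 126 and qs = 85 - 64 = 21.
Producer surplus without the control is ½ · (100 - 64) · 36 = 648.
With the ceiling, producers sell 21 units at 85, so PS = ½ · (85 - 64) · 21 = 220.5.
Change in producer surplus = 220.5 - 648 = -427.5.

-427.5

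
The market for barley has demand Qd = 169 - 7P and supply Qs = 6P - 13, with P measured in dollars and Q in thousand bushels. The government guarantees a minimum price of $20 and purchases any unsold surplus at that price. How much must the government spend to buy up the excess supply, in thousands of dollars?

Without the control the market clears where 169 - 7P = 6P - 13, i.e. P* = 14 and Q* = 71.
Since 20 > 14, the floor is binding.
At P = 20: Qd = 169 - 7·20 = 29 and Qs = 6·20 - 13 = 107.
Surplus = Qs - Qd = 78.
Government expenditure = surplus × support price = 78 × 20 = 1560.

1560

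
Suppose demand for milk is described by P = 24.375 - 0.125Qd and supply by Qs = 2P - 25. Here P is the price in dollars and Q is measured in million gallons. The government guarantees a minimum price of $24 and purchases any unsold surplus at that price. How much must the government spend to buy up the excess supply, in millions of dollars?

480

Rearranging demand gives Qd = 195 - 8P. Setting quantity demanded equal to quantity supplied, 195 - 8P = 2P - 25, gives P* = 22 and Q* = 19.
Because the floor (24) lies above the market-clearing price, it is binding.
At P = 24: Qd = 195 - 8·24 = 3 and Qs = 2·24 - 25 = 23.
Surplus = Qs - Qd = 20.
Government expenditure = surplus × support price = 20 × 24 = 480.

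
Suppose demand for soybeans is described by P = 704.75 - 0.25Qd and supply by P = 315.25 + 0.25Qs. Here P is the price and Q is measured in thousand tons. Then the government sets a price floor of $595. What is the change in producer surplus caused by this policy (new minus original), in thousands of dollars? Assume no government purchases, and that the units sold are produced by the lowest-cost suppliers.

Rearranging demand gives Qd = 2819 - 4P; rearranging supply gives Qs = 4P - 1261. Equilibrium: 2819 - 4P = 4P - 1261, so 4080 = 8P and P* = 510, Q* = 779.
Since 595 > 510, the floor is binding.
At P = 595: Qd = 2819 - 4·595 = 439 and Qs = 4·595 - 1261 = 1119.
Producer surplus without the control is ½ · (510 - 315.25) · 779 = 75855.125.
With the floor, 439 units are sold at 595. The supply price at Q = 439 is 425, so PS = ½ · [(595 - 315.25) + (595 - 425)] · 439 = 98720.125.
Change in producer surplus = 98720.125 - 75855.125 = 22865.

22865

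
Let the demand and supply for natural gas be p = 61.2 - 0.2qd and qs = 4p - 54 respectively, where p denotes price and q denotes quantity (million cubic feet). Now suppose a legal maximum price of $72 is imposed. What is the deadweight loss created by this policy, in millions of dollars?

0

Rearranging demand gives qd = 306 - 5p. Equilibrium: 306 - 5p = 4p - 54, so 360 = 9p and p* = 40, q* = 106.
Since 72 is above p* = 40, the ceiling does not bind and the free-market outcome prevails.
Since the control does not bind, no trades are prevented and deadweight loss is zero.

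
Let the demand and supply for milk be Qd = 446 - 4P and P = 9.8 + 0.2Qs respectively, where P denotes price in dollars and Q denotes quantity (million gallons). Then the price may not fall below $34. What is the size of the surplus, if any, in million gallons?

0

Rearranging supply gives Qs = 5P - 49. Equilibrium: 446 - 4P = 5P - 49, so 495 = 9P and P* = 55, Q* = 226.
Since 34 is below P* = 55, the floor does not bind and the free-market outcome prevails.
Since the control does not bind, there is no surplus.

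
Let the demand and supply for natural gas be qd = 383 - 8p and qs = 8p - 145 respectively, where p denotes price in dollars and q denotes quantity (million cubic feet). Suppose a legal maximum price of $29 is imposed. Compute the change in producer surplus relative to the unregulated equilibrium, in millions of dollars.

Setting quantity demanded equal to quantity supplied, 383 - 8p = 8p - 145, gives p* = 33 and q* = 119.
The ceiling of 29 is below the equilibrium price 33, so it binds.
At p = 29: qd = 383 - 8·29 = 151 and qs = 8·29 - 145 = 87.
Producer surplus without the control is ½ · (33 - 18.125) · 119 = 885.0625.
With the ceiling, producers sell 87 units at 29, so PS = ½ · (29 - 18.125) · 87 = 473.0625.
Change in producer surplus = 473.0625 - 885.0625 = -412.

-412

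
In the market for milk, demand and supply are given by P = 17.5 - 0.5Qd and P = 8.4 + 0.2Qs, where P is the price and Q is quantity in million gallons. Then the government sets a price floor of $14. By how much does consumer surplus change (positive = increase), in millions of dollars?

Rearranging demand gives Qd = 35 - 2P; rearranging supply gives Qs = 5P - 42. Equilibrium: 35 - 2P = 5P - 42, so 77 = 7P and P* = 11, Q* = 13.
The floor of 14 is above the equilibrium price 11, so it binds.
At P = 14: Qd = 35 - 2·14 = 7 and Qs = 5·14 - 42 = 28.
Consumer surplus without the control is ½ · (17.5 - 11) · 13 = 42.25.
With the floor, consumers buy 7 units at 14, so CS = ½ · (17.5 - 14) · 7 = 12.25.
Change in consumer surplus = 12.25 - 42.25 = -30.

-30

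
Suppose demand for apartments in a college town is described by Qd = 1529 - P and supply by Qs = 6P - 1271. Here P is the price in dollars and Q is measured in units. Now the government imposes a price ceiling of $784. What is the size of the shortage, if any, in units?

In a free market, 1529 - P = 6P - 1271 gives the equilibrium P* = 400, Q* = 1129.
The ceiling of 784 is above the equilibrium price 400, so it is not binding; the market clears at P* = 400, Q* = 1129.
Since the control does not bind, there is no shortage.

0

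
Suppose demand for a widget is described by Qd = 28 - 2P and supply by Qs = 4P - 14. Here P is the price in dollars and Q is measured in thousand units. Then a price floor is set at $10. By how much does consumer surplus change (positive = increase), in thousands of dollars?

-33

In a free market, 28 - 2P = 4P - 14 gives the equilibrium P* = 7, Q* = 14.
Since 10 > 7, the floor is binding.
At P = 10: Qd = 28 - 2·10 = 8 and Qs = 4·10 - 14 = 26.
Consumer surplus without the control is ½ · (14 - 7) · 14 = 49.
With the floor, consumers buy 8 units at 10, so CS = ½ · (14 - 10) · 8 = 16.
Change in consumer surplus = 16 - 49 = -33.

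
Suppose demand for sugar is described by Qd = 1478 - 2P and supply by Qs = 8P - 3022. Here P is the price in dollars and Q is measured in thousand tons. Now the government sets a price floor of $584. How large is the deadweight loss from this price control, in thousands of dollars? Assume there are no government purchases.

22445

Setting quantity demanded equal to quantity supplied, 1478 - 2P = 8P - 3022, gives P* = 450 and Q* = 578.
Since 584 > 450, the floor is binding.
At P = 584: Qd = 1478 - 2·584 = 310 and Qs = 8·584 - 3022 = 1650.
Quantity traded falls to 310. At Q = 310 the demand price is (1478 - 310)/2 = 584 and the supply price is (3022 + 310)/8 = 416.5.
Deadweight loss = ½ · (584 - 416.5) · (578 - 310) = ½ · 167.5 · 268 = 22445.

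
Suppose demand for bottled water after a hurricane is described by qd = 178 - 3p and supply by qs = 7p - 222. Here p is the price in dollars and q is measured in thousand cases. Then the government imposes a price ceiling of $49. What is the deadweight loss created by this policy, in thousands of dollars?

0

Without the control the market clears where 178 - 3p = 7p - 222, i.e. p* = 40 and q* = 58.
The ceiling of 49 is above the equilibrium price 40, so it is not binding; the market clears at p* = 40, q* = 58.
Since the control does not bind, no trades are prevented and deadweight loss is zero.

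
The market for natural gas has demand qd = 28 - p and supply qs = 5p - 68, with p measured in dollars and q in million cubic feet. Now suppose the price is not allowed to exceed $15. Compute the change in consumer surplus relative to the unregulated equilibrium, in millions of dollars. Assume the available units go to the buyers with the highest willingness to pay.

In a free market, 28 - p = 5p - 68 gives the equilibrium p* = 16, q* = 12.
Since 15 < 16, the ceiling is binding.
At p = 15: qd = 28 - 15 = 13 and qs = 5·15 - 68 = 7.
Consumer surplus without the control is ½ · (28 - 16) · 12 = 72.
With the ceiling, 7 units are sold at 15 (assume they go to the highest-value buyers). The demand price at q = 7 is 21, so CS = ½ · [(28 - 15) + (21 - 15)] · 7 = 66.5.
Change in consumer surplus = 66.5 - 72 = -5.5.

-5.5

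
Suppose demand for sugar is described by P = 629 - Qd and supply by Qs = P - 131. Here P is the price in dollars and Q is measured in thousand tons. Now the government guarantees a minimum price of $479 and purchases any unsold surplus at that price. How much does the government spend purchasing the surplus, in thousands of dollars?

Rearranging demand gives Qd = 629 - P. Without the control the market clears where 629 - P = P - 131, i.e. P* = 380 and Q* = 249.
Since 479 > 380, the floor is binding.
At P = 479: Qd = 629 - 479 = 150 and Qs = 479 - 131 = 348.
Surplus = Qs - Qd = 198.
Government expenditure = surplus × support price = 198 × 479 = 94842.

94842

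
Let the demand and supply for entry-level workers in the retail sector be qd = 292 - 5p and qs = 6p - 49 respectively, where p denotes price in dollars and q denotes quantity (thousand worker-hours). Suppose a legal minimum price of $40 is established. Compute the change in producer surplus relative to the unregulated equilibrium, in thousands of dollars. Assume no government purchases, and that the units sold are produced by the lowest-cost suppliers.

Setting quantity demanded equal to quantity supplied, 292 - 5p = 6p - 49, gives p* = 31 and q* = 137.
Because the floor (40) lies above the market-clearing price, it is binding.
At p = 40: qd = 292 - 5·40 = 92 and qs = 6·40 - 49 = 191.
Producer surplus without the control is ½ · (31 - 49/6) · 137 = 18769/12.
With the floor, 92 units are sold at 40. The supply price at q = 92 is 23.5, so PS = ½ · [(40 - 49/6) + (40 - 23.5)] · 92 = 6670/3.
Change in producer surplus = 6670/3 - 18769/12 = 659.25.

659.25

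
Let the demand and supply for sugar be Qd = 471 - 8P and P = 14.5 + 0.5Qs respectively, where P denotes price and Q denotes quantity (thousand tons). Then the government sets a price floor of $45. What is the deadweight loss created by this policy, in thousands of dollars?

0

Rearranging supply gives Qs = 2P - 29. Equilibrium: 471 - 8P = 2P - 29, so 500 = 10P and P* = 50, Q* = 71.
Since 45 is below P* = 50, the floor does not bind and the free-market outcome prevails.
Since the control does not bind, no trades are prevented and deadweight loss is zero.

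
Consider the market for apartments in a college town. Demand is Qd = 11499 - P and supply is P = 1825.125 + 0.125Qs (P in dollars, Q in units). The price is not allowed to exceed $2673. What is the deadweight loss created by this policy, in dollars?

1855044

Rearranging supply gives Qs = 8P - 14601. In a free market, 11499 - P = 8P - 14601 gives the equilibrium P* = 2900, Q* = 8599.
The ceiling of 2673 is below the equilibrium price 2900, so it binds.
At P = 2673: Qd = 11499 - 2673 = 8826 and Qs = 8·2673 - 14601 = 6783.
Quantity traded falls to 6783. At Q = 6783 the demand price is 11499 - 6783 = 4716 and the supply price is (14601 + 6783)/8 = 2673.
Deadweight loss = ½ · (4716 - 2673) · (8599 - 6783) = ½ · 2043 · 1816 = 1855044.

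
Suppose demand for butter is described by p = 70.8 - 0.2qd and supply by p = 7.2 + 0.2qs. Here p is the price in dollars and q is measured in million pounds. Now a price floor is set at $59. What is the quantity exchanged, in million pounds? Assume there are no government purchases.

Rearranging demand gives qd = 354 - 5p; rearranging supply gives qs = 5p - 36. In a free market, 354 - 5p = 5p - 36 gives the equilibrium p* = 39, q* = 159.
The floor of 59 is above the equilibrium price 39, so it binds.
At p = 59: qd = 354 - 5·59 = 59 and qs = 5·59 - 36 = 259.
The quantity actually transacted is the short side, demand: 59.

59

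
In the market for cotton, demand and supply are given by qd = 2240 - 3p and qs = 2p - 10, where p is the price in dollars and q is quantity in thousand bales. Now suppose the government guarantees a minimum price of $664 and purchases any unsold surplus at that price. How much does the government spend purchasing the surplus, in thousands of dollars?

In a free market, 2240 - 3p = 2p - 10 gives the equilibrium p* = 450, q* = 890.
Because the floor (664) lies above the market-clearing price, it is binding.
At p = 664: qd = 2240 - 3·664 = 248 and qs = 2·664 - 10 = 1318.
Surplus = qs - qd = 1070.
Government expenditure = surplus × support price = 1070 × 664 = 710480.

710480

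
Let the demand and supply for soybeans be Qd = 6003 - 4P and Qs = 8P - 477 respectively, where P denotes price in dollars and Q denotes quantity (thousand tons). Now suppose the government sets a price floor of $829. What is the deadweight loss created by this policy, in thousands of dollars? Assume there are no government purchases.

Equilibrium: 6003 - 4P = 8P - 477, so 6480 = 12P and P* = 540, Q* = 3843.
Because the floor (829) lies above the market-clearing price, it is binding.
At P = 829: Qd = 6003 - 4·829 = 2687 and Qs = 8·829 - 477 = 6155.
Quantity traded falls to 2687. At Q = 2687 the demand price is (6003 - 2687)/4 = 829 and the supply price is (477 + 2687)/8 = 395.5.
Deadweight loss = ½ · (829 - 395.5) · (3843 - 2687) = ½ · 433.5 · 1156 = 250563.

250563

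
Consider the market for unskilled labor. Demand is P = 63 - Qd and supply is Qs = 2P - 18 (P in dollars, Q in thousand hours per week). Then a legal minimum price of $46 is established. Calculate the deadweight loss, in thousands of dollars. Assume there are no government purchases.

Rearranging demand gives Qd = 63 - P. Equilibrium: 63 - P = 2P - 18, so 81 = 3P and P* = 27, Q* = 36.
The floor of 46 is above the equilibrium price 27, so it binds.
At P = 46: Qd = 63 - 46 = 17 and Qs = 2·46 - 18 = 74.
Quantity traded falls to 17. At Q = 17 the demand price is 63 - 17 = 46 and the supply price is (18 + 17)/2 = 17.5.
Deadweight loss = ½ · (46 - 17.5) · (36 - 17) = ½ · 28.5 · 19 = 270.75.

270.75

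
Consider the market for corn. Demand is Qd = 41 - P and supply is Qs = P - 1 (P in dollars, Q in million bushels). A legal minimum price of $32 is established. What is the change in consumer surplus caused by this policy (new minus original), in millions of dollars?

-159.5

In a free market, 41 - P = P - 1 gives the equilibrium P* = 21, Q* = 20.
Since 32 > 21, the floor is binding.
At P = 32: Qd = 41 - 32 = 9 and Qs = 32 - 1 = 31.
Consumer surplus without the control is ½ · (41 - 21) · 20 = 200.
With the floor, consumers buy 9 units at 32, so CS = ½ · (41 - 32) · 9 = 40.5.
Change in consumer surplus = 40.5 - 200 = -159.5.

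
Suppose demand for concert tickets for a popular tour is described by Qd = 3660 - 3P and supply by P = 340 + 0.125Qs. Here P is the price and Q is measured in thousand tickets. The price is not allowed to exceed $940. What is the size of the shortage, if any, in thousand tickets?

Rearranging supply gives Qs = 8P - 2720. Without the control the market clears where 3660 - 3P = 8P - 2720, i.e. P* = 580 and Q* = 1920.
The ceiling of 940 is above the equilibrium price 580, so it is not binding; the market clears at P* = 580, Q* = 1920.
Since the control does not bind, there is no shortage.

0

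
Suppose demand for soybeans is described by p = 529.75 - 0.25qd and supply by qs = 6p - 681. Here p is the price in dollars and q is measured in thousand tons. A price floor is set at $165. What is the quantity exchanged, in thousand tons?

999

Rearranging demand gives qd = 2119 - 4p. Equilibrium: 2119 - 4p = 6p - 681, so 2800 = 10p and p* = 280, q* = 999.
The floor of 165 is below the equilibrium price 280, so it is not binding; the market clears at p* = 280, q* = 999.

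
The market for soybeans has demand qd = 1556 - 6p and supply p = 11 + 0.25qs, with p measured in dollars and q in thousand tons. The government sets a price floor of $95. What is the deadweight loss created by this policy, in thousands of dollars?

0

Rearranging supply gives qs = 4p - 44. In a free market, 1556 - 6p = 4p - 44 gives the equilibrium p* = 160, q* = 596.
Since 95 is below p* = 160, the floor does not bind and the free-market outcome prevails.
Since the control does not bind, no trades are prevented and deadweight loss is zero.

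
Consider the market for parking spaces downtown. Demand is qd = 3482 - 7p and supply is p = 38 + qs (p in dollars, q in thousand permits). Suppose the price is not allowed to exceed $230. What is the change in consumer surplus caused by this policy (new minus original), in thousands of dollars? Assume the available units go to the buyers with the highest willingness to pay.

37170

Rearranging supply gives qs = p - 38. Setting quantity demanded equal to quantity supplied, 3482 - 7p = p - 38, gives p* = 440 and q* = 402.
Because the ceiling (230) lies below the market-clearing price, it is binding.
At p = 230: qd = 3482 - 7·230 = 1872 and qs = 230 - 38 = 192.
Consumer surplus without the control is ½ · (3482/7 - 440) · 402 = 80802/7.
With the ceiling, 192 units are sold at 230 (assume they go to the highest-value buyers). The demand price at q = 192 is 470, so CS = ½ · [(3482/7 - 230) + (470 - 230)] · 192 = 340992/7.
Change in consumer surplus = 340992/7 - 80802/7 = 37170.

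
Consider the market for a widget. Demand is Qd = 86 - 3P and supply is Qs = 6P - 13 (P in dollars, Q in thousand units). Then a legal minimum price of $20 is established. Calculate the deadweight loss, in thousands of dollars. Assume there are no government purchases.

182.25

Setting quantity demanded equal to quantity supplied, 86 - 3P = 6P - 13, gives P* = 11 and Q* = 53.
Since 20 > 11, the floor is binding.
At P = 20: Qd = 86 - 3·20 = 26 and Qs = 6·20 - 13 = 107.
Quantity traded falls to 26. At Q = 26 the demand price is (86 - 26)/3 = 20 and the supply price is (13 + 26)/6 = 6.5.
Deadweight loss = ½ · (20 - 6.5) · (53 - 26) = ½ · 13.5 · 27 = 182.25.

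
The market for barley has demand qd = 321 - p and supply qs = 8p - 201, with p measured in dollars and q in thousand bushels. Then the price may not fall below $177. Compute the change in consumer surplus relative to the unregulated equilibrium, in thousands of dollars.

Setting quantity demanded equal to quantity supplied, 321 - p = 8p - 201, gives p* = 58 and q* = 263.
Since 177 > 58, the floor is binding.
At p = 177: qd = 321 - 177 = 144 and qs = 8·177 - 201 = 1215.
Consumer surplus without the control is ½ · (321 - 58) · 263 = 34584.5.
With the floor, consumers buy 144 units at 177, so CS = ½ · (321 - 177) · 144 = 10368.
Change in consumer surplus = 10368 - 34584.5 = -24216.5.

-24216.5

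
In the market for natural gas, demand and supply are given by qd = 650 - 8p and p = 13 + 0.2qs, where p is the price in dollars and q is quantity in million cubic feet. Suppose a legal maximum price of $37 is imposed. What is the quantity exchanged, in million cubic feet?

Rearranging supply gives qs = 5p - 65. Equilibrium: 650 - 8p = 5p - 65, so 715 = 13p and p* = 55, q* = 210.
Since 37 < 55, the ceiling is binding.
At p = 37: qd = 650 - 8·37 = 354 and qs = 5·37 - 65 = 120.
The quantity actually transacted is the short side, supply: 120.

120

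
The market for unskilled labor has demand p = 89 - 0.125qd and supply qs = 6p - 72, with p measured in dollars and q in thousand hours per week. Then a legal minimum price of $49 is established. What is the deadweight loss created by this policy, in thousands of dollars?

Rearranging demand gives qd = 712 - 8p. Equilibrium: 712 - 8p = 6p - 72, so 784 = 14p and p* = 56, q* = 264.
The floor of 49 is below the equilibrium price 56, so it is not binding; the market clears at p* = 56, q* = 264.
Since the control does not bind, no trades are prevented and deadweight loss is zero.

0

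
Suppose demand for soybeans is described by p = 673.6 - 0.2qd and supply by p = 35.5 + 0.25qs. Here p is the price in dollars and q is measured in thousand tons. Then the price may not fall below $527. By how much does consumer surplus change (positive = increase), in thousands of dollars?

Rearranging demand gives qd = 3368 - 5p; rearranging supply gives qs = 4p - 142. Without the control the market clears where 3368 - 5p = 4p - 142, i.e. p* = 390 and q* = 1418.
The floor of 527 is above the equilibrium price 390, so it binds.
At p = 527: qd = 3368 - 5·527 = 733 and qs = 4·527 - 142 = 1966.
Consumer surplus without the control is ½ · (673.6 - 390) · 1418 = 201072.4.
With the floor, consumers buy 733 units at 527, so CS = ½ · (673.6 - 527) · 733 = 53728.9.
Change in consumer surplus = 53728.9 - 201072.4 = -147343.5.

-147343.5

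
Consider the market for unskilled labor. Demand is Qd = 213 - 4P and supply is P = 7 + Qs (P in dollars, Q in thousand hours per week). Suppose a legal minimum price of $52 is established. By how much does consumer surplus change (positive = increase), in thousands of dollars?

-168

Rearranging supply gives Qs = P - 7. Without the control the market clears where 213 - 4P = P - 7, i.e. P* = 44 and Q* = 37.
Because the floor (52) lies above the market-clearing price, it is binding.
At P = 52: Qd = 213 - 4·52 = 5 and Qs = 52 - 7 = 45.
Consumer surplus without the control is ½ · (53.25 - 44) · 37 = 171.125.
With the floor, consumers buy 5 units at 52, so CS = ½ · (53.25 - 52) · 5 = 3.125.
Change in consumer surplus = 3.125 - 171.125 = -168.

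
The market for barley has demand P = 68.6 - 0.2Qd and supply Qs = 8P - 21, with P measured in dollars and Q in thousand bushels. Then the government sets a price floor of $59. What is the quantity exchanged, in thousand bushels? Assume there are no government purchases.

48

Rearranging demand gives Qd = 343 - 5P. Equilibrium: 343 - 5P = 8P - 21, so 364 = 13P and P* = 28, Q* = 203.
Because the floor (59) lies above the market-clearing price, it is binding.
At P = 59: Qd = 343 - 5·59 = 48 and Qs = 8·59 - 21 = 451.
The quantity actually transacted is the short side, demand: 48.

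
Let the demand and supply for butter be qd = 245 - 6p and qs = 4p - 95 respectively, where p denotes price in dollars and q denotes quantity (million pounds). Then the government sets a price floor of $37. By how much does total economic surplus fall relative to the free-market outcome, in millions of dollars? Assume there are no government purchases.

In a free market, 245 - 6p = 4p - 95 gives the equilibrium p* = 34, q* = 41.
Since 37 > 34, the floor is binding.
At p = 37: qd = 245 - 6·37 = 23 and qs = 4·37 - 95 = 53.
Quantity traded falls to 23. At q = 23 the demand price is (245 - 23)/6 = 37 and the supply price is (95 + 23)/4 = 29.5.
Deadweight loss = ½ · (37 - 29.5) · (41 - 23) = ½ · 7.5 · 18 = 67.5.

67.5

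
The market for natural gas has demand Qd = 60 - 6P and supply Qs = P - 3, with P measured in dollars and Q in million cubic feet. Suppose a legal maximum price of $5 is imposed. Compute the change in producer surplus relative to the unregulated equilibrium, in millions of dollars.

Setting quantity demanded equal to quantity supplied, 60 - 6P = P - 3, gives P* = 9 and Q* = 6.
Because the ceiling (5) lies below the market-clearing price, it is binding.
At P = 5: Qd = 60 - 6·5 = 30 and Qs = 5 - 3 = 2.
Producer surplus without the control is ½ · (9 - 3) · 6 = 18.
With the ceiling, producers sell 2 units at 5, so PS = ½ · (5 - 3) · 2 = 2.
Change in producer surplus = 2 - 18 = -16.

-16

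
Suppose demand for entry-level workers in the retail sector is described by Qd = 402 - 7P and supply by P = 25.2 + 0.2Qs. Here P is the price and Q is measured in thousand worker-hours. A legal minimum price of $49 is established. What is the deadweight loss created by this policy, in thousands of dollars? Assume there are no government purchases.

Rearranging supply gives Qs = 5P - 126. Without the control the market clears where 402 - 7P = 5P - 126, i.e. P* = 44 and Q* = 94.
The floor of 49 is above the equilibrium price 44, so it binds.
At P = 49: Qd = 402 - 7·49 = 59 and Qs = 5·49 - 126 = 119.
Quantity traded falls to 59. At Q = 59 the demand price is (402 - 59)/7 = 49 and the supply price is (126 + 59)/5 = 37.
Deadweight loss = ½ · (49 - 37) · (94 - 59) = ½ · 12 · 35 = 210.

210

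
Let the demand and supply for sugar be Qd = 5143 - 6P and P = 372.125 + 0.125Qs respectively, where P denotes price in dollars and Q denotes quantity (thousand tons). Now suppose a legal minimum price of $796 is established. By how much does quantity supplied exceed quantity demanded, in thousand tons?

Rearranging supply gives Qs = 8P - 2977. In a free market, 5143 - 6P = 8P - 2977 gives the equilibrium P* = 580, Q* = 1663.
Because the floor (796) lies above the market-clearing price, it is binding.
At P = 796: Qd = 5143 - 6·796 = 367 and Qs = 8·796 - 2977 = 3391.
Surplus = Qs - Qd = 3391 - 367 = 3024.

3024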